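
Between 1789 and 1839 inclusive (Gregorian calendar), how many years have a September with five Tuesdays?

15

September has 30 days; it has five Tuesdays when Tuesday falls among the first (month-length − 28) days — i.e. when September 1 is one of Tuesday/Monday.
September 1 by year: 1789:Tue✓ 1790:Wed 1791:Thu 1792:Sat 1793:Sun 1794:Mon✓ 1795:Tue✓ 1796:Thu 1797:Fri 1798:Sat 1799:Sun 1800:Mon✓ 1801:Tue✓ 1802:Wed 1803:Thu …(21 more)… 1825:Thu 1826:Fri 1827:Sat 1828:Mon✓ 1829:Tue✓ 1830:Wed 1831:Thu 1832:Sat 1833:Sun 1834:Mon✓ 1835:Tue✓ 1836:Thu 1837:Fri 1838:Sat 1839:Sun
Years with five Tuesdays: 1789, 1794, 1795, 1800, 1801, 1806, 1807, 1812, 1817, 1818, 1823, 1828, 1829, 1834, 1835 → 15.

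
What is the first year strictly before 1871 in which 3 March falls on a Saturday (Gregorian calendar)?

1866

From one year to the next, a fixed date's weekday advances by 1, or by 2 when a Feb 29 lies between the two dates.
1871: March 3 is Friday.
1870: Thursday (−1)
1869: Wednesday (−1)
1868: Tuesday (−1)
1867: Sunday (−2)
1866: Saturday (−1)
3 March falls on a Saturday in 1866.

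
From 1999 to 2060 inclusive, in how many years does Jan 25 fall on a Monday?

Track Jan 25's weekday year by year (advancing +1, or +2 across a Feb 29):
  1999: Mon ✓  2000: Tue (+1)  2001: Thu (+2)  2002: Fri (+1)  2003: Sat (+1)
  2004: Sun (+1)  2005: Tue (+2)  2006: Wed (+1)  2007: Thu (+1)  2008: Fri (+1)
  2009: Sun (+2)  2010: Mon (+1) ✓  2011: Tue (+1)  2012: Wed (+1)  … (34 more years) …
  2047: Fri (+1)  2048: Sat (+1)  2049: Mon (+2) ✓  2050: Tue (+1)  2051: Wed (+1)
  2052: Thu (+1)  2053: Sat (+2)  2054: Sun (+1)  2055: Mon (+1) ✓  2056: Tue (+1)
  2057: Thu (+2)  2058: Fri (+1)  2059: Sat (+1)  2060: Sun (+1)
Monday years: 1999, 2010, 2016, 2021, 2027, 2038, 2044, 2049, 2055 — 9 in total.

9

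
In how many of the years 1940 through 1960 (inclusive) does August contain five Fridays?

August has 31 days; it has five Fridays when Friday falls among the first (month-length − 28) days — i.e. when August 1 is one of Friday/Thursday/Wednesday.
August 1 by year: 1940:Thu✓ 1941:Fri✓ 1942:Sat 1943:Sun 1944:Tue 1945:Wed✓ 1946:Thu✓ 1947:Fri✓ 1948:Sun 1949:Mon 1950:Tue 1951:Wed✓ 1952:Fri✓ 1953:Sat 1954:Sun 1955:Mon 1956:Wed✓ 1957:Thu✓ 1958:Fri✓ 1959:Sat 1960:Mon
Years with five Fridays: 1940, 1941, 1945, 1946, 1947, 1951, 1952, 1956, 1957, 1958 → 10.

10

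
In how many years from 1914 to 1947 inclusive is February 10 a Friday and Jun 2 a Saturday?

1

Check each year's weekday for February 10 and Jun 2:
  1914: Tue/Tue  1915: Wed/Wed  1916: Thu/Fri  1917: Sat/Sat  1918: Sun/Sun  1919: Mon/Mon  1920: Tue/Wed  1921: Thu/Thu  1922: Fri/Fri  1923: Sat/Sat  1924: Sun/Mon  1925: Tue/Tue  1926: Wed/Wed  1927: Thu/Thu  …(6 more)…  1934: Sat/Sat  1935: Sun/Sun  1936: Mon/Tue  1937: Wed/Wed  1938: Thu/Thu  1939: Fri/Fri  1940: Sat/Sun  1941: Mon/Mon  1942: Tue/Tue  1943: Wed/Wed  1944: Thu/Fri  1945: Sat/Sat  1946: Sun/Sun  1947: Mon/Mon
Both conditions hold in: 1928 — 1.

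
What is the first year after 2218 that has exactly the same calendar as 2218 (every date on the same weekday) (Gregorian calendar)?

Two years share a calendar iff Jan 1 falls on the same weekday and both are leap or both are common. 2218: Jan 1 is Thursday, common year.
2219: Jan 1 Friday, common
2220: Jan 1 Saturday, leap
2221: Jan 1 Monday, common
2222: Jan 1 Tuesday, common
2223: Jan 1 Wednesday, common
2224: Jan 1 Thursday, leap
2225: Jan 1 Saturday, common
2226: Jan 1 Sunday, common
2227: Jan 1 Monday, common
2228: Jan 1 Tuesday, leap
2229: Jan 1 Thursday, common
2229 matches on both conditions.

2229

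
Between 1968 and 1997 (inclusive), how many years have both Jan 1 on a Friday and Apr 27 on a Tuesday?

3

Check each year's weekday for Jan 1 and Apr 27:
  1968: Mon/Sat  1969: Wed/Sun  1970: Thu/Mon  1971: Fri/Tue ✓  1972: Sat/Thu  1973: Mon/Fri  1974: Tue/Sat  1975: Wed/Sun  1976: Thu/Tue  1977: Sat/Wed  1978: Sun/Thu  1979: Mon/Fri  1980: Tue/Sun  1981: Thu/Mon  1982: Fri/Tue ✓  1983: Sat/Wed  1984: Sun/Fri  1985: Tue/Sat  1986: Wed/Sun  1987: Thu/Mon  1988: Fri/Wed  1989: Sun/Thu  1990: Mon/Fri  1991: Tue/Sat  1992: Wed/Mon  1993: Fri/Tue ✓  1994: Sat/Wed  1995: Sun/Thu  1996: Mon/Sat  1997: Wed/Sun
Both conditions hold in: 1971, 1982, 1993 — 3.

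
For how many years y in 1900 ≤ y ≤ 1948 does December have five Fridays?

December has 31 days; it has five Fridays when Friday falls among the first (month-length − 28) days — i.e. when December 1 is one of Friday/Thursday/Wednesday.
December 1 by year: 1900:Sat 1901:Sun 1902:Mon 1903:Tue 1904:Thu✓ 1905:Fri✓ 1906:Sat 1907:Sun 1908:Tue 1909:Wed✓ 1910:Thu✓ 1911:Fri✓ 1912:Sun 1913:Mon 1914:Tue …(19 more)… 1934:Sat 1935:Sun 1936:Tue 1937:Wed✓ 1938:Thu✓ 1939:Fri✓ 1940:Sun 1941:Mon 1942:Tue 1943:Wed✓ 1944:Fri✓ 1945:Sat 1946:Sun 1947:Mon 1948:Wed✓
Years with five Fridays: 1904, 1905, 1909, 1910, 1911, 1915, 1916, 1920, 1921, 1922, 1926, 1927, 1932, 1933, 1937, 1938, 1939, 1943, 1944, 1948 → 20.

20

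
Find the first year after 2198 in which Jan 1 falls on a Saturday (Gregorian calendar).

2203

Jan 1 advances by 2 weekdays after a leap year and by 1 after a common year.
2198: Jan 1 is Monday.
2199: Tuesday
2200: Wednesday
2201: Thursday
2202: Friday
2203: Saturday
2203 begins on a Saturday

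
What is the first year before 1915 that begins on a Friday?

Jan 1 advances by 2 weekdays after a leap year and by 1 after a common year.
1915: Jan 1 is Friday.
1914: Thursday
1913: Wednesday
1912: Monday (leap)
1911: Sunday
1910: Saturday
1909: Friday
1909 begins on a Friday

1909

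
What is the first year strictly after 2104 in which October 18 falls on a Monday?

2106

From one year to the next, a fixed date's weekday advances by 1, or by 2 when a Feb 29 lies between the two dates.
2104: October 18 is Saturday.
2105: Sunday (+1)
2106: Monday (+1)
October 18 falls on a Monday in 2106.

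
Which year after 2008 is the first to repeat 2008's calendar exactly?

2036

Two years share a calendar iff Jan 1 falls on the same weekday and both are leap or both are common. 2008: Jan 1 is Tuesday, leap year.
2009: Jan 1 Thursday, common
2010: Jan 1 Friday, common
2011: Jan 1 Saturday, common
2012: Jan 1 Sunday, leap
2013: Jan 1 Tuesday, common
2014: Jan 1 Wednesday, common
2015: Jan 1 Thursday, common
2016: Jan 1 Friday, leap
2017: Jan 1 Sunday, common
2018: Jan 1 Monday, common
2019: Jan 1 Tuesday, common
2020: Jan 1 Wednesday, leap
2021: Jan 1 Friday, common
2022: Jan 1 Saturday, common
2023: Jan 1 Sunday, common
2024: Jan 1 Monday, leap
2025: Jan 1 Wednesday, common
2026: Jan 1 Thursday, common
2027: Jan 1 Friday, common
2028: Jan 1 Saturday, leap
2029: Jan 1 Monday, common
2030: Jan 1 Tuesday, common
2031: Jan 1 Wednesday, common
2032: Jan 1 Thursday, leap
2033: Jan 1 Saturday, common
2034: Jan 1 Sunday, common
2035: Jan 1 Monday, common
2036: Jan 1 Tuesday, leap
2036 matches on both conditions.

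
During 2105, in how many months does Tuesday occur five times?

4

A month of length L has five Tuesdays iff its first Tuesday is on day ≤ L−28 (so day 1–3 in a 31-day month, 1–2 in a 30-day month, day 1 in a leap February).
Checking each month of 2105: Jan starts Thu (31d); Feb starts Sun (28d); Mar starts Sun (31d) ✓; Apr starts Wed (30d); May starts Fri (31d); Jun starts Mon (30d) ✓; Jul starts Wed (31d); Aug starts Sat (31d); Sep starts Tue (30d) ✓; Oct starts Thu (31d); Nov starts Sun (30d); Dec starts Tue (31d) ✓.
Five-Tuesday months: March, June, September, December → 4.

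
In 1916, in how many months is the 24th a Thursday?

2

Check the 24th of each month of 1916: Jan 24: Mon, Feb 24: Thu, Mar 24: Fri, Apr 24: Mon, May 24: Wed, Jun 24: Sat, Jul 24: Mon, Aug 24: Thu, Sep 24: Sun, Oct 24: Tue, Nov 24: Fri, Dec 24: Sun.
Thursday occurs in February, August — 2 months.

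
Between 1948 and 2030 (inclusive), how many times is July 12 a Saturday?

11

Track July 12's weekday year by year (advancing +1, or +2 across a Feb 29):
  1948: Mon  1949: Tue (+1)  1950: Wed (+1)  1951: Thu (+1)  1952: Sat (+2) ✓
  1953: Sun (+1)  1954: Mon (+1)  1955: Tue (+1)  1956: Thu (+2)  1957: Fri (+1)
  1958: Sat (+1) ✓  1959: Sun (+1)  1960: Tue (+2)  1961: Wed (+1)  … (55 more years) …
  2017: Wed (+1)  2018: Thu (+1)  2019: Fri (+1)  2020: Sun (+2)  2021: Mon (+1)
  2022: Tue (+1)  2023: Wed (+1)  2024: Fri (+2)  2025: Sat (+1) ✓  2026: Sun (+1)
  2027: Mon (+1)  2028: Wed (+2)  2029: Thu (+1)  2030: Fri (+1)
Saturday years: 1952, 1958, 1969, 1975, 1980, 1986, 1997, 2003, 2008, 2014, 2025 — 11 in total.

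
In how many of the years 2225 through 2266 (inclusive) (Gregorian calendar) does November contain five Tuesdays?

November has 30 days; it has five Tuesdays when Tuesday falls among the first (month-length − 28) days — i.e. when November 1 is one of Tuesday/Monday.
November 1 by year: 2225:Tue✓ 2226:Wed 2227:Thu 2228:Sat 2229:Sun 2230:Mon✓ 2231:Tue✓ 2232:Thu 2233:Fri 2234:Sat 2235:Sun 2236:Tue✓ 2237:Wed 2238:Thu 2239:Fri …(12 more)… 2252:Mon✓ 2253:Tue✓ 2254:Wed 2255:Thu 2256:Sat 2257:Sun 2258:Mon✓ 2259:Tue✓ 2260:Thu 2261:Fri 2262:Sat 2263:Sun 2264:Tue✓ 2265:Wed 2266:Thu
Years with five Tuesdays: 2225, 2230, 2231, 2236, 2241, 2242, 2247, 2252, 2253, 2258, 2259, 2264 → 12.

12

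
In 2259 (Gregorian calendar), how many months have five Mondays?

A month of length L has five Mondays iff its first Monday is on day ≤ L−28 (so day 1–3 in a 31-day month, 1–2 in a 30-day month, day 1 in a leap February).
Checking each month of 2259: Jan starts Sat (31d) ✓; Feb starts Tue (28d); Mar starts Tue (31d); Apr starts Fri (30d); May starts Sun (31d) ✓; Jun starts Wed (30d); Jul starts Fri (31d); Aug starts Mon (31d) ✓; Sep starts Thu (30d); Oct starts Sat (31d) ✓; Nov starts Tue (30d); Dec starts Thu (31d).
Five-Monday months: January, May, August, October → 4.

4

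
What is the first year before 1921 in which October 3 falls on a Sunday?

From one year to the next, a fixed date's weekday advances by 1, or by 2 when a Feb 29 lies between the two dates.
1921: October 3 is Monday.
1920: Sunday (−1)
October 3 falls on a Sunday in 1920.

1920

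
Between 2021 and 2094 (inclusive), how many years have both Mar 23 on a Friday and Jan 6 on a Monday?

0

Check each year's weekday for Mar 23 and Jan 6:
  2021: Tue/Wed  2022: Wed/Thu  2023: Thu/Fri  2024: Sat/Sat  2025: Sun/Mon  2026: Mon/Tue  2027: Tue/Wed  2028: Thu/Thu  2029: Fri/Sat  2030: Sat/Sun  2031: Sun/Mon  2032: Tue/Tue  2033: Wed/Thu  2034: Thu/Fri  …(46 more)…  2081: Sun/Mon  2082: Mon/Tue  2083: Tue/Wed  2084: Thu/Thu  2085: Fri/Sat  2086: Sat/Sun  2087: Sun/Mon  2088: Tue/Tue  2089: Wed/Thu  2090: Thu/Fri  2091: Fri/Sat  2092: Sun/Sun  2093: Mon/Tue  2094: Tue/Wed
Both conditions hold in: no year — 0.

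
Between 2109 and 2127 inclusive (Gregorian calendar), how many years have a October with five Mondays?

October has 31 days; it has five Mondays when Monday falls among the first (month-length − 28) days — i.e. when October 1 is one of Monday/Sunday/Saturday.
October 1 by year: 2109:Tue 2110:Wed 2111:Thu 2112:Sat✓ 2113:Sun✓ 2114:Mon✓ 2115:Tue 2116:Thu 2117:Fri 2118:Sat✓ 2119:Sun✓ 2120:Tue 2121:Wed 2122:Thu 2123:Fri 2124:Sun✓ 2125:Mon✓ 2126:Tue 2127:Wed
Years with five Mondays: 2112, 2113, 2114, 2118, 2119, 2124, 2125 → 7.

7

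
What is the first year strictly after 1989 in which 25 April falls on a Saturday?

From one year to the next, a fixed date's weekday advances by 1, or by 2 when a Feb 29 lies between the two dates.
1989: April 25 is Tuesday.
1990: Wednesday (+1)
1991: Thursday (+1)
1992: Saturday (+2)
25 April falls on a Saturday in 1992.

1992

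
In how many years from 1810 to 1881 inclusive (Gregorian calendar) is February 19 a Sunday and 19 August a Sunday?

2

Check each year's weekday for February 19 and 19 August:
  1810: Mon/Sun  1811: Tue/Mon  1812: Wed/Wed  1813: Fri/Thu  1814: Sat/Fri  1815: Sun/Sat  1816: Mon/Mon  1817: Wed/Tue  1818: Thu/Wed  1819: Fri/Thu  1820: Sat/Sat  1821: Mon/Sun  1822: Tue/Mon  1823: Wed/Tue  …(44 more)…  1868: Wed/Wed  1869: Fri/Thu  1870: Sat/Fri  1871: Sun/Sat  1872: Mon/Mon  1873: Wed/Tue  1874: Thu/Wed  1875: Fri/Thu  1876: Sat/Sat  1877: Mon/Sun  1878: Tue/Mon  1879: Wed/Tue  1880: Thu/Thu  1881: Sat/Fri
Both conditions hold in: 1832, 1860 — 2.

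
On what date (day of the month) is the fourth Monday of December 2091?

December 1, 2091 is a Saturday, so the first Monday is the 3rd.
The fourth Monday is 3 + 21 = 24.

24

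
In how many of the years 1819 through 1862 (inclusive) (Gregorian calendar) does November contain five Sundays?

November has 30 days; it has five Sundays when Sunday falls among the first (month-length − 28) days — i.e. when November 1 is one of Sunday/Saturday.
November 1 by year: 1819:Mon 1820:Wed 1821:Thu 1822:Fri 1823:Sat✓ 1824:Mon 1825:Tue 1826:Wed 1827:Thu 1828:Sat✓ 1829:Sun✓ 1830:Mon 1831:Tue 1832:Thu 1833:Fri …(14 more)… 1848:Wed 1849:Thu 1850:Fri 1851:Sat✓ 1852:Mon 1853:Tue 1854:Wed 1855:Thu 1856:Sat✓ 1857:Sun✓ 1858:Mon 1859:Tue 1860:Thu 1861:Fri 1862:Sat✓
Years with five Sundays: 1823, 1828, 1829, 1834, 1835, 1840, 1845, 1846, 1851, 1856, 1857, 1862 → 12.

12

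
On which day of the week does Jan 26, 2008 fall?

Saturday

January 1, 2008 is a Tuesday.
January 26 is day 26 of the year, i.e. 25 days after Jan 1.
25 mod 7 = 4, so advance 4 weekdays from Tuesday: Saturday.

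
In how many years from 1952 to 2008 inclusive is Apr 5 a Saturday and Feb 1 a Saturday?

Check each year's weekday for Apr 5 and Feb 1:
  1952: Sat/Fri  1953: Sun/Sun  1954: Mon/Mon  1955: Tue/Tue  1956: Thu/Wed  1957: Fri/Fri  1958: Sat/Sat ✓  1959: Sun/Sun  1960: Tue/Mon  1961: Wed/Wed  1962: Thu/Thu  1963: Fri/Fri  1964: Sun/Sat  1965: Mon/Mon  …(29 more)…  1995: Wed/Wed  1996: Fri/Thu  1997: Sat/Sat ✓  1998: Sun/Sun  1999: Mon/Mon  2000: Wed/Tue  2001: Thu/Thu  2002: Fri/Fri  2003: Sat/Sat ✓  2004: Mon/Sun  2005: Tue/Tue  2006: Wed/Wed  2007: Thu/Thu  2008: Sat/Fri
Both conditions hold in: 1958, 1969, 1975, 1986, 1997, 2003 — 6.

6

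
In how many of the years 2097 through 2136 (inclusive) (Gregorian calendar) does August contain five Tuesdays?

August has 31 days; it has five Tuesdays when Tuesday falls among the first (month-length − 28) days — i.e. when August 1 is one of Tuesday/Monday/Sunday.
August 1 by year: 2097:Thu 2098:Fri 2099:Sat 2100:Sun✓ 2101:Mon✓ 2102:Tue✓ 2103:Wed 2104:Fri 2105:Sat 2106:Sun✓ 2107:Mon✓ 2108:Wed 2109:Thu 2110:Fri 2111:Sat …(10 more)… 2122:Sat 2123:Sun✓ 2124:Tue✓ 2125:Wed 2126:Thu 2127:Fri 2128:Sun✓ 2129:Mon✓ 2130:Tue✓ 2131:Wed 2132:Fri 2133:Sat 2134:Sun✓ 2135:Mon✓ 2136:Wed
Years with five Tuesdays: 2100, 2101, 2102, 2106, 2107, 2112, 2113, 2117, 2118, 2119, 2123, 2124, 2128, 2129, 2130, 2134, 2135 → 17.

17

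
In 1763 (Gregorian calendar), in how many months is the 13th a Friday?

Check the 13th of each month of 1763: Jan 13: Thu, Feb 13: Sun, Mar 13: Sun, Apr 13: Wed, May 13: Fri, Jun 13: Mon, Jul 13: Wed, Aug 13: Sat, Sep 13: Tue, Oct 13: Thu, Nov 13: Sun, Dec 13: Tue.
Friday occurs in May — 1 month.

1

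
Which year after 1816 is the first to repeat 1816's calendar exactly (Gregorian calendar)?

1844

Two years share a calendar iff Jan 1 falls on the same weekday and both are leap or both are common. 1816: Jan 1 is Monday, leap year.
1817: Jan 1 Wednesday, common
1818: Jan 1 Thursday, common
1819: Jan 1 Friday, common
1820: Jan 1 Saturday, leap
1821: Jan 1 Monday, common
1822: Jan 1 Tuesday, common
1823: Jan 1 Wednesday, common
1824: Jan 1 Thursday, leap
1825: Jan 1 Saturday, common
1826: Jan 1 Sunday, common
1827: Jan 1 Monday, common
1828: Jan 1 Tuesday, leap
1829: Jan 1 Thursday, common
1830: Jan 1 Friday, common
1831: Jan 1 Saturday, common
1832: Jan 1 Sunday, leap
1833: Jan 1 Tuesday, common
1834: Jan 1 Wednesday, common
1835: Jan 1 Thursday, common
1836: Jan 1 Friday, leap
1837: Jan 1 Sunday, common
1838: Jan 1 Monday, common
1839: Jan 1 Tuesday, common
1840: Jan 1 Wednesday, leap
1841: Jan 1 Friday, common
1842: Jan 1 Saturday, common
1843: Jan 1 Sunday, common
1844: Jan 1 Monday, leap
1844 matches on both conditions.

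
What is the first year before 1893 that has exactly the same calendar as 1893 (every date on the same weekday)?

Two years share a calendar iff Jan 1 falls on the same weekday and both are leap or both are common. 1893: Jan 1 is Sunday, common year.
1892: Jan 1 Friday, leap
1891: Jan 1 Thursday, common
1890: Jan 1 Wednesday, common
1889: Jan 1 Tuesday, common
1888: Jan 1 Sunday, leap
1887: Jan 1 Saturday, common
1886: Jan 1 Friday, common
1885: Jan 1 Thursday, common
1884: Jan 1 Tuesday, leap
1883: Jan 1 Monday, common
1882: Jan 1 Sunday, common
1882 matches on both conditions.

1882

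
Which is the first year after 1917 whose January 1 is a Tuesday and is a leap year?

Jan 1 advances by 2 weekdays after a leap year and by 1 after a common year.
1917: Jan 1 is Monday.
1918: Tuesday
1919: Wednesday
1920: Thursday (leap)
1921: Saturday
1922: Sunday
1923: Monday
1924: Tuesday (leap)
1924 begins on a Tuesday and is a leap year.

1924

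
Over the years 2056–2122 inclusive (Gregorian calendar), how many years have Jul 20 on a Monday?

Track Jul 20's weekday year by year (advancing +1, or +2 across a Feb 29):
  2056: Thu  2057: Fri (+1)  2058: Sat (+1)  2059: Sun (+1)  2060: Tue (+2)
  2061: Wed (+1)  2062: Thu (+1)  2063: Fri (+1)  2064: Sun (+2)  2065: Mon (+1) ✓
  2066: Tue (+1)  2067: Wed (+1)  2068: Fri (+2)  2069: Sat (+1)  … (39 more years) …
  2109: Sat (+1)  2110: Sun (+1)  2111: Mon (+1) ✓  2112: Wed (+2)  2113: Thu (+1)
  2114: Fri (+1)  2115: Sat (+1)  2116: Mon (+2) ✓  2117: Tue (+1)  2118: Wed (+1)
  2119: Thu (+1)  2120: Sat (+2)  2121: Sun (+1)  2122: Mon (+1) ✓
Monday years: 2065, 2071, 2076, 2082, 2093, 2099, 2105, 2111, 2116, 2122 — 10 in total.

10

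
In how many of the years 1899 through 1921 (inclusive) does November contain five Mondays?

November has 30 days; it has five Mondays when Monday falls among the first (month-length − 28) days — i.e. when November 1 is one of Monday/Sunday.
November 1 by year: 1899:Wed 1900:Thu 1901:Fri 1902:Sat 1903:Sun✓ 1904:Tue 1905:Wed 1906:Thu 1907:Fri 1908:Sun✓ 1909:Mon✓ 1910:Tue 1911:Wed 1912:Fri 1913:Sat 1914:Sun✓ 1915:Mon✓ 1916:Wed 1917:Thu 1918:Fri 1919:Sat 1920:Mon✓ 1921:Tue
Years with five Mondays: 1903, 1908, 1909, 1914, 1915, 1920 → 6.

6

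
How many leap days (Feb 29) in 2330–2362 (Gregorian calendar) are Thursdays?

Leap years in 2330–2362: 8 of them.
Feb 29 weekday advances by 5 (mod 7) from one leap year to the next four years later (or differs when a century non-leap intervenes).
Leap-day weekdays: 2332:Mon 2336:Sat 2340:Thu✓ 2344:Tue 2348:Sun 2352:Fri 2356:Wed 2360:Mon
Thursday: 2340 → 1.

1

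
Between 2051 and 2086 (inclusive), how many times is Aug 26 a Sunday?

5

Track Aug 26's weekday year by year (advancing +1, or +2 across a Feb 29):
  2051: Sat  2052: Mon (+2)  2053: Tue (+1)  2054: Wed (+1)  2055: Thu (+1)
  2056: Sat (+2)  2057: Sun (+1) ✓  2058: Mon (+1)  2059: Tue (+1)  2060: Thu (+2)
  2061: Fri (+1)  2062: Sat (+1)  2063: Sun (+1) ✓  2064: Tue (+2)  … (8 more years) …
  2073: Sat (+1)  2074: Sun (+1) ✓  2075: Mon (+1)  2076: Wed (+2)  2077: Thu (+1)
  2078: Fri (+1)  2079: Sat (+1)  2080: Mon (+2)  2081: Tue (+1)  2082: Wed (+1)
  2083: Thu (+1)  2084: Sat (+2)  2085: Sun (+1) ✓  2086: Mon (+1)
Sunday years: 2057, 2063, 2068, 2074, 2085 — 5 in total.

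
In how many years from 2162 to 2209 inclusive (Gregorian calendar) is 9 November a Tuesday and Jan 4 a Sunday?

Check each year's weekday for 9 November and Jan 4:
  2162: Tue/Mon  2163: Wed/Tue  2164: Fri/Wed  2165: Sat/Fri  2166: Sun/Sat  2167: Mon/Sun  2168: Wed/Mon  2169: Thu/Wed  2170: Fri/Thu  2171: Sat/Fri  2172: Mon/Sat  2173: Tue/Mon  2174: Wed/Tue  2175: Thu/Wed  …(20 more)…  2196: Wed/Mon  2197: Thu/Wed  2198: Fri/Thu  2199: Sat/Fri  2200: Sun/Sat  2201: Mon/Sun  2202: Tue/Mon  2203: Wed/Tue  2204: Fri/Wed  2205: Sat/Fri  2206: Sun/Sat  2207: Mon/Sun  2208: Wed/Mon  2209: Thu/Wed
Both conditions hold in: 2184 — 1.

1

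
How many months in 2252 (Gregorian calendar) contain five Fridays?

5

A month of length L has five Fridays iff its first Friday is on day ≤ L−28 (so day 1–3 in a 31-day month, 1–2 in a 30-day month, day 1 in a leap February).
Checking each month of 2252: Jan starts Thu (31d) ✓; Feb starts Sun (29d); Mar starts Mon (31d); Apr starts Thu (30d) ✓; May starts Sat (31d); Jun starts Tue (30d); Jul starts Thu (31d) ✓; Aug starts Sun (31d); Sep starts Wed (30d); Oct starts Fri (31d) ✓; Nov starts Mon (30d); Dec starts Wed (31d) ✓.
Five-Friday months: January, April, July, October, December → 5.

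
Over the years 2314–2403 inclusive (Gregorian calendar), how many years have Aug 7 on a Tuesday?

13

Track Aug 7's weekday year by year (advancing +1, or +2 across a Feb 29):
  2314: Fri  2315: Sat (+1)  2316: Mon (+2)  2317: Tue (+1) ✓  2318: Wed (+1)
  2319: Thu (+1)  2320: Sat (+2)  2321: Sun (+1)  2322: Mon (+1)  2323: Tue (+1) ✓
  2324: Thu (+2)  2325: Fri (+1)  2326: Sat (+1)  2327: Sun (+1)  … (62 more years) …
  2390: Tue (+1) ✓  2391: Wed (+1)  2392: Fri (+2)  2393: Sat (+1)  2394: Sun (+1)
  2395: Mon (+1)  2396: Wed (+2)  2397: Thu (+1)  2398: Fri (+1)  2399: Sat (+1)
  2400: Mon (+2)  2401: Tue (+1) ✓  2402: Wed (+1)  2403: Thu (+1)
Tuesday years: 2317, 2323, 2328, 2334, 2345, 2351, 2356, 2362, 2373, 2379, 2384, 2390, 2401 — 13 in total.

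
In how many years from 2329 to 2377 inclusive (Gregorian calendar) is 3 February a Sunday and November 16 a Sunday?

1

Check each year's weekday for 3 February and November 16:
  2329: Sun/Sat  2330: Mon/Sun  2331: Tue/Mon  2332: Wed/Wed  2333: Fri/Thu  2334: Sat/Fri  2335: Sun/Sat  2336: Mon/Mon  2337: Wed/Tue  2338: Thu/Wed  2339: Fri/Thu  2340: Sat/Sat  2341: Mon/Sun  2342: Tue/Mon  …(21 more)…  2364: Mon/Mon  2365: Wed/Tue  2366: Thu/Wed  2367: Fri/Thu  2368: Sat/Sat  2369: Mon/Sun  2370: Tue/Mon  2371: Wed/Tue  2372: Thu/Thu  2373: Sat/Fri  2374: Sun/Sat  2375: Mon/Sun  2376: Tue/Tue  2377: Thu/Wed
Both conditions hold in: 2352 — 1.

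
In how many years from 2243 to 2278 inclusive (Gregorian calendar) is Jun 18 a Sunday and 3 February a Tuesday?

Check each year's weekday for Jun 18 and 3 February:
  2243: Sun/Fri  2244: Tue/Sat  2245: Wed/Mon  2246: Thu/Tue  2247: Fri/Wed  2248: Sun/Thu  2249: Mon/Sat  2250: Tue/Sun  2251: Wed/Mon  2252: Fri/Tue  2253: Sat/Thu  2254: Sun/Fri  2255: Mon/Sat  2256: Wed/Sun  …(8 more)…  2265: Sun/Fri  2266: Mon/Sat  2267: Tue/Sun  2268: Thu/Mon  2269: Fri/Wed  2270: Sat/Thu  2271: Sun/Fri  2272: Tue/Sat  2273: Wed/Mon  2274: Thu/Tue  2275: Fri/Wed  2276: Sun/Thu  2277: Mon/Sat  2278: Tue/Sun
Both conditions hold in: no year — 0.

0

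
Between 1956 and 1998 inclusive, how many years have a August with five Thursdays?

August has 31 days; it has five Thursdays when Thursday falls among the first (month-length − 28) days — i.e. when August 1 is one of Thursday/Wednesday/Tuesday.
August 1 by year: 1956:Wed✓ 1957:Thu✓ 1958:Fri 1959:Sat 1960:Mon 1961:Tue✓ 1962:Wed✓ 1963:Thu✓ 1964:Sat 1965:Sun 1966:Mon 1967:Tue✓ 1968:Thu✓ 1969:Fri 1970:Sat …(13 more)… 1984:Wed✓ 1985:Thu✓ 1986:Fri 1987:Sat 1988:Mon 1989:Tue✓ 1990:Wed✓ 1991:Thu✓ 1992:Sat 1993:Sun 1994:Mon 1995:Tue✓ 1996:Thu✓ 1997:Fri 1998:Sat
Years with five Thursdays: 1956, 1957, 1961, 1962, 1963, 1967, 1968, 1972, 1973, 1974, 1978, 1979, 1984, 1985, 1989, 1990, 1991, 1995, 1996 → 19.

19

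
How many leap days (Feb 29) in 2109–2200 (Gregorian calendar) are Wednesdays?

3

Leap years in 2109–2200: 22 of them.
Feb 29 weekday advances by 5 (mod 7) from one leap year to the next four years later (or differs when a century non-leap intervenes).
Leap-day weekdays: 2112:Mon 2116:Sat 2120:Thu 2124:Tue 2128:Sun 2132:Fri 2136:Wed✓ 2140:Mon 2144:Sat 2148:Thu 2152:Tue 2156:Sun 2160:Fri 2164:Wed✓ 2168:Mon 2172:Sat 2176:Thu 2180:Tue 2184:Sun 2188:Fri 2192:Wed✓ 2196:Mon
Wednesday: 2136, 2164, 2192 → 3.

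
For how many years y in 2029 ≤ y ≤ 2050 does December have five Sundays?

9

December has 31 days; it has five Sundays when Sunday falls among the first (month-length − 28) days — i.e. when December 1 is one of Sunday/Saturday/Friday.
December 1 by year: 2029:Sat✓ 2030:Sun✓ 2031:Mon 2032:Wed 2033:Thu 2034:Fri✓ 2035:Sat✓ 2036:Mon 2037:Tue 2038:Wed 2039:Thu 2040:Sat✓ 2041:Sun✓ 2042:Mon 2043:Tue 2044:Thu 2045:Fri✓ 2046:Sat✓ 2047:Sun✓ 2048:Tue 2049:Wed 2050:Thu
Years with five Sundays: 2029, 2030, 2034, 2035, 2040, 2041, 2045, 2046, 2047 → 9.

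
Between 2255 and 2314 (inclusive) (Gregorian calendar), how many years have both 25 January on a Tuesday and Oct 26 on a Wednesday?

6

Check each year's weekday for 25 January and Oct 26:
  2255: Thu/Fri  2256: Fri/Sun  2257: Sun/Mon  2258: Mon/Tue  2259: Tue/Wed ✓  2260: Wed/Fri  2261: Fri/Sat  2262: Sat/Sun  2263: Sun/Mon  2264: Mon/Wed  2265: Wed/Thu  2266: Thu/Fri  2267: Fri/Sat  2268: Sat/Mon  …(32 more)…  2301: Fri/Sat  2302: Sat/Sun  2303: Sun/Mon  2304: Mon/Wed  2305: Wed/Thu  2306: Thu/Fri  2307: Fri/Sat  2308: Sat/Mon  2309: Mon/Tue  2310: Tue/Wed ✓  2311: Wed/Thu  2312: Thu/Sat  2313: Sat/Sun  2314: Sun/Mon
Both conditions hold in: 2259, 2270, 2281, 2287, 2298, 2310 — 6.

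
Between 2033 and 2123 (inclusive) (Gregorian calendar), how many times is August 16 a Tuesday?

Track August 16's weekday year by year (advancing +1, or +2 across a Feb 29):
  2033: Tue ✓  2034: Wed (+1)  2035: Thu (+1)  2036: Sat (+2)  2037: Sun (+1)
  2038: Mon (+1)  2039: Tue (+1) ✓  2040: Thu (+2)  2041: Fri (+1)  2042: Sat (+1)
  2043: Sun (+1)  2044: Tue (+2) ✓  2045: Wed (+1)  2046: Thu (+1)  … (63 more years) …
  2110: Sat (+1)  2111: Sun (+1)  2112: Tue (+2) ✓  2113: Wed (+1)  2114: Thu (+1)
  2115: Fri (+1)  2116: Sun (+2)  2117: Mon (+1)  2118: Tue (+1) ✓  2119: Wed (+1)
  2120: Fri (+2)  2121: Sat (+1)  2122: Sun (+1)  2123: Mon (+1)
Tuesday years: 2033, 2039, 2044, 2050, 2061, 2067, 2072, 2078, 2089, 2095, 2101, 2107, 2112, 2118 — 14 in total.

14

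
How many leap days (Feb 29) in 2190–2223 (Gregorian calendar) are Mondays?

2

Leap years in 2190–2223: 7 of them.
Feb 29 weekday advances by 5 (mod 7) from one leap year to the next four years later (or differs when a century non-leap intervenes).
Leap-day weekdays: 2192:Wed 2196:Mon✓ 2204:Wed 2208:Mon✓ 2212:Sat 2216:Thu 2220:Tue
Monday: 2196, 2208 → 2.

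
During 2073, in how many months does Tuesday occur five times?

4

A month of length L has five Tuesdays iff its first Tuesday is on day ≤ L−28 (so day 1–3 in a 31-day month, 1–2 in a 30-day month, day 1 in a leap February).
Checking each month of 2073: Jan starts Sun (31d) ✓; Feb starts Wed (28d); Mar starts Wed (31d); Apr starts Sat (30d); May starts Mon (31d) ✓; Jun starts Thu (30d); Jul starts Sat (31d); Aug starts Tue (31d) ✓; Sep starts Fri (30d); Oct starts Sun (31d) ✓; Nov starts Wed (30d); Dec starts Fri (31d).
Five-Tuesday months: January, May, August, October → 4.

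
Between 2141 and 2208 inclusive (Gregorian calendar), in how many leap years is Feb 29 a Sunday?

2

Leap years in 2141–2208: 16 of them.
Feb 29 weekday advances by 5 (mod 7) from one leap year to the next four years later (or differs when a century non-leap intervenes).
Leap-day weekdays: 2144:Sat 2148:Thu 2152:Tue 2156:Sun✓ 2160:Fri 2164:Wed 2168:Mon 2172:Sat 2176:Thu 2180:Tue 2184:Sun✓ 2188:Fri 2192:Wed 2196:Mon 2204:Wed 2208:Mon
Sunday: 2156, 2184 → 2.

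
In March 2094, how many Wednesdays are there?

March 2094 has 31 days and begins on Monday.
The first Wednesday is March 3.
Wednesdays fall on 3, 10, 17, 24, 31 — that's 5.

5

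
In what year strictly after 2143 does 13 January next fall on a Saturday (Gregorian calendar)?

From one year to the next, a fixed date's weekday advances by 1, or by 2 when a Feb 29 lies between the two dates.
2143: January 13 is Sunday.
2144: Monday (+1)
2145: Wednesday (+2)
2146: Thursday (+1)
2147: Friday (+1)
2148: Saturday (+1)
13 January falls on a Saturday in 2148.

2148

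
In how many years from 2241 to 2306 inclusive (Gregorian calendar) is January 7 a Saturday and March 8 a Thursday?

Check each year's weekday for January 7 and March 8:
  2241: Thu/Mon  2242: Fri/Tue  2243: Sat/Wed  2244: Sun/Fri  2245: Tue/Sat  2246: Wed/Sun  2247: Thu/Mon  2248: Fri/Wed  2249: Sun/Thu  2250: Mon/Fri  2251: Tue/Sat  2252: Wed/Mon  2253: Fri/Tue  2254: Sat/Wed  …(38 more)…  2293: Sat/Wed  2294: Sun/Thu  2295: Mon/Fri  2296: Tue/Sun  2297: Thu/Mon  2298: Fri/Tue  2299: Sat/Wed  2300: Sun/Thu  2301: Mon/Fri  2302: Tue/Sat  2303: Wed/Sun  2304: Thu/Tue  2305: Sat/Wed  2306: Sun/Thu
Both conditions hold in: 2260, 2288 — 2.

2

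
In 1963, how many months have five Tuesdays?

5

A month of length L has five Tuesdays iff its first Tuesday is on day ≤ L−28 (so day 1–3 in a 31-day month, 1–2 in a 30-day month, day 1 in a leap February).
Checking each month of 1963: Jan starts Tue (31d) ✓; Feb starts Fri (28d); Mar starts Fri (31d); Apr starts Mon (30d) ✓; May starts Wed (31d); Jun starts Sat (30d); Jul starts Mon (31d) ✓; Aug starts Thu (31d); Sep starts Sun (30d); Oct starts Tue (31d) ✓; Nov starts Fri (30d); Dec starts Sun (31d) ✓.
Five-Tuesday months: January, April, July, October, December → 5.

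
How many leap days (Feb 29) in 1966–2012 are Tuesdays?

Leap years in 1966–2012: 12 of them.
Feb 29 weekday advances by 5 (mod 7) from one leap year to the next four years later (or differs when a century non-leap intervenes).
Leap-day weekdays: 1968:Thu 1972:Tue✓ 1976:Sun 1980:Fri 1984:Wed 1988:Mon 1992:Sat 1996:Thu 2000:Tue✓ 2004:Sun 2008:Fri 2012:Wed
Tuesday: 1972, 2000 → 2.

2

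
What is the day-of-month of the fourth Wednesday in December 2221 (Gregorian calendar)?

26

December 1, 2221 is a Saturday, so the first Wednesday is the 5th.
The fourth Wednesday is 5 + 21 = 26.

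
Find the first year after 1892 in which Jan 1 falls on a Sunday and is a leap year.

Jan 1 advances by 2 weekdays after a leap year and by 1 after a common year.
1892: Jan 1 is Friday (leap).
1893: Sunday
1894: Monday
1895: Tuesday
1896: Wednesday (leap)
1897: Friday
1898: Saturday
1899: Sunday
1900: Monday
1901: Tuesday
1902: Wednesday
1903: Thursday
1904: Friday (leap)
1905: Sunday
1906: Monday
1907: Tuesday
1908: Wednesday (leap)
1909: Friday
1910: Saturday
1911: Sunday
1912: Monday (leap)
1913: Wednesday
1914: Thursday
1915: Friday
1916: Saturday (leap)
1917: Monday
1918: Tuesday
1919: Wednesday
1920: Thursday (leap)
1921: Saturday
1922: Sunday
1923: Monday
1924: Tuesday (leap)
1925: Thursday
1926: Friday
1927: Saturday
1928: Sunday (leap)
1928 begins on a Sunday and is a leap year.

1928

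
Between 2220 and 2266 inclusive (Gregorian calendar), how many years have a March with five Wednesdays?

20

March has 31 days; it has five Wednesdays when Wednesday falls among the first (month-length − 28) days — i.e. when March 1 is one of Wednesday/Tuesday/Monday.
March 1 by year: 2220:Wed✓ 2221:Thu 2222:Fri 2223:Sat 2224:Mon✓ 2225:Tue✓ 2226:Wed✓ 2227:Thu 2228:Sat 2229:Sun 2230:Mon✓ 2231:Tue✓ 2232:Thu 2233:Fri 2234:Sat …(17 more)… 2252:Mon✓ 2253:Tue✓ 2254:Wed✓ 2255:Thu 2256:Sat 2257:Sun 2258:Mon✓ 2259:Tue✓ 2260:Thu 2261:Fri 2262:Sat 2263:Sun 2264:Tue✓ 2265:Wed✓ 2266:Thu
Years with five Wednesdays: 2220, 2224, 2225, 2226, 2230, 2231, 2236, 2237, 2241, 2242, 2243, 2247, 2248, 2252, 2253, 2254, 2258, 2259, 2264, 2265 → 20.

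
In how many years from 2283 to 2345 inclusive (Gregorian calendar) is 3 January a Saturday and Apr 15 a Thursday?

1

Check each year's weekday for 3 January and Apr 15:
  2283: Wed/Sun  2284: Thu/Tue  2285: Sat/Wed  2286: Sun/Thu  2287: Mon/Fri  2288: Tue/Sun  2289: Thu/Mon  2290: Fri/Tue  2291: Sat/Wed  2292: Sun/Fri  2293: Tue/Sat  2294: Wed/Sun  2295: Thu/Mon  2296: Fri/Wed  …(35 more)…  2332: Sun/Fri  2333: Tue/Sat  2334: Wed/Sun  2335: Thu/Mon  2336: Fri/Wed  2337: Sun/Thu  2338: Mon/Fri  2339: Tue/Sat  2340: Wed/Mon  2341: Fri/Tue  2342: Sat/Wed  2343: Sun/Thu  2344: Mon/Sat  2345: Wed/Sun
Both conditions hold in: 2320 — 1.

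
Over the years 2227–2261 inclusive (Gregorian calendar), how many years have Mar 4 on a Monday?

Track Mar 4's weekday year by year (advancing +1, or +2 across a Feb 29):
  2227: Sun  2228: Tue (+2)  2229: Wed (+1)  2230: Thu (+1)  2231: Fri (+1)
  2232: Sun (+2)  2233: Mon (+1) ✓  2234: Tue (+1)  2235: Wed (+1)  2236: Fri (+2)
  2237: Sat (+1)  2238: Sun (+1)  2239: Mon (+1) ✓  2240: Wed (+2)  … (7 more years) …
  2248: Sat (+2)  2249: Sun (+1)  2250: Mon (+1) ✓  2251: Tue (+1)  2252: Thu (+2)
  2253: Fri (+1)  2254: Sat (+1)  2255: Sun (+1)  2256: Tue (+2)  2257: Wed (+1)
  2258: Thu (+1)  2259: Fri (+1)  2260: Sun (+2)  2261: Mon (+1) ✓
Monday years: 2233, 2239, 2244, 2250, 2261 — 5 in total.

5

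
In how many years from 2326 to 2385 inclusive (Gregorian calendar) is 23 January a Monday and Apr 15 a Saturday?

6

Check each year's weekday for 23 January and Apr 15:
  2326: Sat/Thu  2327: Sun/Fri  2328: Mon/Sun  2329: Wed/Mon  2330: Thu/Tue  2331: Fri/Wed  2332: Sat/Fri  2333: Mon/Sat ✓  2334: Tue/Sun  2335: Wed/Mon  2336: Thu/Wed  2337: Sat/Thu  2338: Sun/Fri  2339: Mon/Sat ✓  …(32 more)…  2372: Sun/Sat  2373: Tue/Sun  2374: Wed/Mon  2375: Thu/Tue  2376: Fri/Thu  2377: Sun/Fri  2378: Mon/Sat ✓  2379: Tue/Sun  2380: Wed/Tue  2381: Fri/Wed  2382: Sat/Thu  2383: Sun/Fri  2384: Mon/Sun  2385: Wed/Mon
Both conditions hold in: 2333, 2339, 2350, 2361, 2367, 2378 — 6.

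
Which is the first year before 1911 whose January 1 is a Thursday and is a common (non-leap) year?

Jan 1 advances by 2 weekdays after a leap year and by 1 after a common year.
1911: Jan 1 is Sunday.
1910: Saturday
1909: Friday
1908: Wednesday (leap)
1907: Tuesday
1906: Monday
1905: Sunday
1904: Friday (leap)
1903: Thursday
1903 begins on a Thursday and is a common year.

1903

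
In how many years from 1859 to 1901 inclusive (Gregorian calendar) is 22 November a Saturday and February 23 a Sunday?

4

Check each year's weekday for 22 November and February 23:
  1859: Tue/Wed  1860: Thu/Thu  1861: Fri/Sat  1862: Sat/Sun ✓  1863: Sun/Mon  1864: Tue/Tue  1865: Wed/Thu  1866: Thu/Fri  1867: Fri/Sat  1868: Sun/Sun  1869: Mon/Tue  1870: Tue/Wed  1871: Wed/Thu  1872: Fri/Fri  …(15 more)…  1888: Thu/Thu  1889: Fri/Sat  1890: Sat/Sun ✓  1891: Sun/Mon  1892: Tue/Tue  1893: Wed/Thu  1894: Thu/Fri  1895: Fri/Sat  1896: Sun/Sun  1897: Mon/Tue  1898: Tue/Wed  1899: Wed/Thu  1900: Thu/Fri  1901: Fri/Sat
Both conditions hold in: 1862, 1873, 1879, 1890 — 4.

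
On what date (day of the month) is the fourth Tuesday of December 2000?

December 1, 2000 is a Friday, so the first Tuesday is the 5th.
The fourth Tuesday is 5 + 21 = 26.

26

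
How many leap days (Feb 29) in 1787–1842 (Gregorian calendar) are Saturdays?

2

Leap years in 1787–1842: 13 of them.
Feb 29 weekday advances by 5 (mod 7) from one leap year to the next four years later (or differs when a century non-leap intervenes).
Leap-day weekdays: 1788:Fri 1792:Wed 1796:Mon 1804:Wed 1808:Mon 1812:Sat✓ 1816:Thu 1820:Tue 1824:Sun 1828:Fri 1832:Wed 1836:Mon 1840:Sat✓
Saturday: 1812, 1840 → 2.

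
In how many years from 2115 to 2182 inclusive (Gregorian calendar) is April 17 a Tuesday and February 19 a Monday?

Check each year's weekday for April 17 and February 19:
  2115: Wed/Tue  2116: Fri/Wed  2117: Sat/Fri  2118: Sun/Sat  2119: Mon/Sun  2120: Wed/Mon  2121: Thu/Wed  2122: Fri/Thu  2123: Sat/Fri  2124: Mon/Sat  2125: Tue/Mon ✓  2126: Wed/Tue  2127: Thu/Wed  2128: Sat/Thu  …(40 more)…  2169: Mon/Sun  2170: Tue/Mon ✓  2171: Wed/Tue  2172: Fri/Wed  2173: Sat/Fri  2174: Sun/Sat  2175: Mon/Sun  2176: Wed/Mon  2177: Thu/Wed  2178: Fri/Thu  2179: Sat/Fri  2180: Mon/Sat  2181: Tue/Mon ✓  2182: Wed/Tue
Both conditions hold in: 2125, 2131, 2142, 2153, 2159, 2170, 2181 — 7.

7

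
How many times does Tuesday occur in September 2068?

4

September 2068 has 30 days and begins on Saturday.
The first Tuesday is September 4.
Tuesdays fall on 4, 11, 18, 25 — that's 4.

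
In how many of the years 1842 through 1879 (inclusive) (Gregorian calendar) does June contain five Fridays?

11

June has 30 days; it has five Fridays when Friday falls among the first (month-length − 28) days — i.e. when June 1 is one of Friday/Thursday.
June 1 by year: 1842:Wed 1843:Thu✓ 1844:Sat 1845:Sun 1846:Mon 1847:Tue 1848:Thu✓ 1849:Fri✓ 1850:Sat 1851:Sun 1852:Tue 1853:Wed 1854:Thu✓ 1855:Fri✓ 1856:Sun …(8 more)… 1865:Thu✓ 1866:Fri✓ 1867:Sat 1868:Mon 1869:Tue 1870:Wed 1871:Thu✓ 1872:Sat 1873:Sun 1874:Mon 1875:Tue 1876:Thu✓ 1877:Fri✓ 1878:Sat 1879:Sun
Years with five Fridays: 1843, 1848, 1849, 1854, 1855, 1860, 1865, 1866, 1871, 1876, 1877 → 11.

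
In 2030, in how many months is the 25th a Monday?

Check the 25th of each month of 2030: Jan 25: Fri, Feb 25: Mon, Mar 25: Mon, Apr 25: Thu, May 25: Sat, Jun 25: Tue, Jul 25: Thu, Aug 25: Sun, Sep 25: Wed, Oct 25: Fri, Nov 25: Mon, Dec 25: Wed.
Monday occurs in February, March, November — 3 months.

3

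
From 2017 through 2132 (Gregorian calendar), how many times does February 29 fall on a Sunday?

4

Leap years in 2017–2132: 28 of them.
Feb 29 weekday advances by 5 (mod 7) from one leap year to the next four years later (or differs when a century non-leap intervenes).
Leap-day weekdays: 2020:Sat 2024:Thu 2028:Tue 2032:Sun✓ 2036:Fri 2040:Wed 2044:Mon 2048:Sat 2052:Thu 2056:Tue 2060:Sun✓ 2064:Fri 2068:Wed 2072:Mon 2076:Sat 2080:Thu 2084:Tue 2088:Sun✓ 2092:Fri 2096:Wed 2104:Fri 2108:Wed 2112:Mon 2116:Sat 2120:Thu 2124:Tue 2128:Sun✓ 2132:Fri
Sunday: 2032, 2060, 2088, 2128 → 4.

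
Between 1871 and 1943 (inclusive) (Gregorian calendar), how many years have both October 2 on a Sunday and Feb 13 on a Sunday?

Check each year's weekday for October 2 and Feb 13:
  1871: Mon/Mon  1872: Wed/Tue  1873: Thu/Thu  1874: Fri/Fri  1875: Sat/Sat  1876: Mon/Sun  1877: Tue/Tue  1878: Wed/Wed  1879: Thu/Thu  1880: Sat/Fri  1881: Sun/Sun ✓  1882: Mon/Mon  1883: Tue/Tue  1884: Thu/Wed  …(45 more)…  1930: Thu/Thu  1931: Fri/Fri  1932: Sun/Sat  1933: Mon/Mon  1934: Tue/Tue  1935: Wed/Wed  1936: Fri/Thu  1937: Sat/Sat  1938: Sun/Sun ✓  1939: Mon/Mon  1940: Wed/Tue  1941: Thu/Thu  1942: Fri/Fri  1943: Sat/Sat
Both conditions hold in: 1881, 1887, 1898, 1910, 1921, 1927, 1938 — 7.

7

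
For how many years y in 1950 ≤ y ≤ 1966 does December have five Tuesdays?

December has 31 days; it has five Tuesdays when Tuesday falls among the first (month-length − 28) days — i.e. when December 1 is one of Tuesday/Monday/Sunday.
December 1 by year: 1950:Fri 1951:Sat 1952:Mon✓ 1953:Tue✓ 1954:Wed 1955:Thu 1956:Sat 1957:Sun✓ 1958:Mon✓ 1959:Tue✓ 1960:Thu 1961:Fri 1962:Sat 1963:Sun✓ 1964:Tue✓ 1965:Wed 1966:Thu
Years with five Tuesdays: 1952, 1953, 1957, 1958, 1959, 1963, 1964 → 7.

7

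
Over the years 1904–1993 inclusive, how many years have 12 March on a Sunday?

13

Track 12 March's weekday year by year (advancing +1, or +2 across a Feb 29):
  1904: Sat  1905: Sun (+1) ✓  1906: Mon (+1)  1907: Tue (+1)  1908: Thu (+2)
  1909: Fri (+1)  1910: Sat (+1)  1911: Sun (+1) ✓  1912: Tue (+2)  1913: Wed (+1)
  1914: Thu (+1)  1915: Fri (+1)  1916: Sun (+2) ✓  1917: Mon (+1)  … (62 more years) …
  1980: Wed (+2)  1981: Thu (+1)  1982: Fri (+1)  1983: Sat (+1)  1984: Mon (+2)
  1985: Tue (+1)  1986: Wed (+1)  1987: Thu (+1)  1988: Sat (+2)  1989: Sun (+1) ✓
  1990: Mon (+1)  1991: Tue (+1)  1992: Thu (+2)  1993: Fri (+1)
Sunday years: 1905, 1911, 1916, 1922, 1933, 1939, 1944, 1950, 1961, 1967, 1972, 1978, 1989 — 13 in total.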